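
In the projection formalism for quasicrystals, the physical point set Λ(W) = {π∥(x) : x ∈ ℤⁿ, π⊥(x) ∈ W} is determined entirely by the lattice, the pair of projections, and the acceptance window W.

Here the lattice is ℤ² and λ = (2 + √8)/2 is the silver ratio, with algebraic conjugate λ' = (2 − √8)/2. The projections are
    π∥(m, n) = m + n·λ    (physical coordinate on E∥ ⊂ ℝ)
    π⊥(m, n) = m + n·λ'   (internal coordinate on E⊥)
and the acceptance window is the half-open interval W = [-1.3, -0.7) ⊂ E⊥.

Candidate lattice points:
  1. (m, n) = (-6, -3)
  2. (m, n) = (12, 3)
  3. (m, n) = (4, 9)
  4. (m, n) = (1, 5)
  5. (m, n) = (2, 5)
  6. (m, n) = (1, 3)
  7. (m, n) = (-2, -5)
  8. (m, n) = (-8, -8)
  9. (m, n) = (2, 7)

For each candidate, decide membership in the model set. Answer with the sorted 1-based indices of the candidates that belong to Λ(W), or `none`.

4, 9

Numerically λ ≈ 2.41421 and λ' = −1/λ ≈ -0.41421.
candidate 1: (m,n)=(-6,-3) → π∥ = -6-3·λ ≈ -13.24264, π⊥ = -6-3·λ' ≈ -4.75736 ∉ [-1.3, -0.7) ⇒ out
candidate 2: (m,n)=(12,3) → π∥ = 12+3·λ ≈ 19.24264, π⊥ = 12+3·λ' ≈ 10.75736 ∉ [-1.3, -0.7) ⇒ out
candidate 3: (m,n)=(4,9) → π∥ = 4+9·λ ≈ 25.72792, π⊥ = 4+9·λ' ≈ 0.27208 ∉ [-1.3, -0.7) ⇒ out
candidate 4: (m,n)=(1,5) → π∥ = 1+5·λ ≈ 13.07107, π⊥ = 1+5·λ' ≈ -1.07107 ∈ [-1.3, -0.7) ⇒ IN Λ
candidate 5: (m,n)=(2,5) → π∥ = 2+5·λ ≈ 14.07107, π⊥ = 2+5·λ' ≈ -0.07107 ∉ [-1.3, -0.7) ⇒ out
candidate 6: (m,n)=(1,3) → π∥ = 1+3·λ ≈ 8.24264, π⊥ = 1+3·λ' ≈ -0.24264 ∉ [-1.3, -0.7) ⇒ out
candidate 7: (m,n)=(-2,-5) → π∥ = -2-5·λ ≈ -14.07107, π⊥ = -2-5·λ' ≈ 0.07107 ∉ [-1.3, -0.7) ⇒ out
candidate 8: (m,n)=(-8,-8) → π∥ = -8-8·λ ≈ -27.31371, π⊥ = -8-8·λ' ≈ -4.68629 ∉ [-1.3, -0.7) ⇒ out
candidate 9: (m,n)=(2,7) → π∥ = 2+7·λ ≈ 18.89949, π⊥ = 2+7·λ' ≈ -0.89949 ∈ [-1.3, -0.7) ⇒ IN Λ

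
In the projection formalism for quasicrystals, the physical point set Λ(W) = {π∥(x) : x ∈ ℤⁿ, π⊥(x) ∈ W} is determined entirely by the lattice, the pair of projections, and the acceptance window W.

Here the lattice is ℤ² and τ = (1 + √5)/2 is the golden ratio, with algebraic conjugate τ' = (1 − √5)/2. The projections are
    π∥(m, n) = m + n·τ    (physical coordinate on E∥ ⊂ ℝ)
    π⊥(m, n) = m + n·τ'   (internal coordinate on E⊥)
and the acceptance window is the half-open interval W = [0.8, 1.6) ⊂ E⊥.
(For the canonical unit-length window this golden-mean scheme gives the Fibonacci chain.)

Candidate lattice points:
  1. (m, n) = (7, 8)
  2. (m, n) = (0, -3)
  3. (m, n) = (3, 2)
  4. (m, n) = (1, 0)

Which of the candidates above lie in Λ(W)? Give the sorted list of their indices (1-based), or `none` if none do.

τ' = (1−√5)/2 ≈ -0.6180.
#1 (7,8): internal coord 7 + (8)·τ' = +2.0557; +2.0557 ∉ [0.8, 1.6) → out
#2 (0,-3): internal coord 0 + (-3)·τ' = +1.8541; +1.8541 ∉ [0.8, 1.6) → out
#3 (3,2): internal coord 3 + (2)·τ' = +1.7639; +1.7639 ∉ [0.8, 1.6) → out
#4 (1,0): internal coord 1 + (0)·τ' = +1.0000; +1.0000 ∈ [0.8, 1.6) → IN Λ

4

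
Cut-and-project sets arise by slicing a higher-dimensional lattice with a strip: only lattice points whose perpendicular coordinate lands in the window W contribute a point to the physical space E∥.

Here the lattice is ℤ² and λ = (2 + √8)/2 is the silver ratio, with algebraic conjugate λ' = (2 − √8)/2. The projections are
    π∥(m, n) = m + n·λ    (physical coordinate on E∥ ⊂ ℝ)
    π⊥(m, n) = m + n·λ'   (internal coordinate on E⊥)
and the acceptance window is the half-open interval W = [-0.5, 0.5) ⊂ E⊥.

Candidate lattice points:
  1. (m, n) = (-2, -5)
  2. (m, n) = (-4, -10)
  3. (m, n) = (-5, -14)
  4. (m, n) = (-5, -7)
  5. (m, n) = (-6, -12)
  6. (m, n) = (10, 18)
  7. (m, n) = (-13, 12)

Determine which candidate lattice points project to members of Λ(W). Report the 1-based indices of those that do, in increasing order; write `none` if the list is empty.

1, 2

Numerically λ ≈ 2.414214 and λ' = −1/λ ≈ -0.414214.
#1 (-2,-5): internal coord -2 + (-5)·λ' = +0.071068; +0.071068 ∈ [-0.5, 0.5) → IN Λ
#2 (-4,-10): internal coord -4 + (-10)·λ' = +0.142136; +0.142136 ∈ [-0.5, 0.5) → IN Λ
#3 (-5,-14): internal coord -5 + (-14)·λ' = +0.798990; +0.798990 ∉ [-0.5, 0.5) → out
#4 (-5,-7): internal coord -5 + (-7)·λ' = -2.100505; -2.100505 ∉ [-0.5, 0.5) → out
#5 (-6,-12): internal coord -6 + (-12)·λ' = -1.029437; -1.029437 ∉ [-0.5, 0.5) → out
#6 (10,18): internal coord 10 + (18)·λ' = +2.544156; +2.544156 ∉ [-0.5, 0.5) → out
#7 (-13,12): internal coord -13 + (12)·λ' = -17.970563; -17.970563 ∉ [-0.5, 0.5) → out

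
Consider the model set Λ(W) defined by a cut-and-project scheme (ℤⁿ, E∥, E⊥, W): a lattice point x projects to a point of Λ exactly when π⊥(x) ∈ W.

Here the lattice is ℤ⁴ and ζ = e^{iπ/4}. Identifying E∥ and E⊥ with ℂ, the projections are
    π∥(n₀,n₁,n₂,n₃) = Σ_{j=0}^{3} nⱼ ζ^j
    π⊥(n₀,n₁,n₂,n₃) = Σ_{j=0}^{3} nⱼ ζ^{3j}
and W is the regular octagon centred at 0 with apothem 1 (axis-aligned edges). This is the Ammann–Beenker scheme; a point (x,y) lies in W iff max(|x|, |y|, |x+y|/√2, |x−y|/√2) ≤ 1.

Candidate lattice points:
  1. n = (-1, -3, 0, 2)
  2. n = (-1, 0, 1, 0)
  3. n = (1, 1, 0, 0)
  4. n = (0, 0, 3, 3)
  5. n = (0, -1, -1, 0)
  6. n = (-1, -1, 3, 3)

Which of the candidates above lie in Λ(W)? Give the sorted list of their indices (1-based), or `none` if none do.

π⊥(n) = n₀ + n₁ζ³ + n₂ζ⁶ + n₃ζ⁹ where ζ = e^{iπ/4}.
#1 (-1, -3, 0, 2): internal (2.535534, -0.707107); octagon support 2.535534 vs apothem 1 → ∉ W
#2 (-1, 0, 1, 0): internal (-1.000000, -1.000000); octagon support 1.414214 vs apothem 1 → ∉ W
#3 (1, 1, 0, 0): internal (0.292893, 0.707107); octagon support 0.707107 vs apothem 1 → ∈ W
#4 (0, 0, 3, 3): internal (2.121320, -0.878680); octagon support 2.121320 vs apothem 1 → ∉ W
#5 (0, -1, -1, 0): internal (0.707107, 0.292893); octagon support 0.707107 vs apothem 1 → ∈ W
#6 (-1, -1, 3, 3): internal (1.828427, -1.585786); octagon support 2.414214 vs apothem 1 → ∉ W

3, 5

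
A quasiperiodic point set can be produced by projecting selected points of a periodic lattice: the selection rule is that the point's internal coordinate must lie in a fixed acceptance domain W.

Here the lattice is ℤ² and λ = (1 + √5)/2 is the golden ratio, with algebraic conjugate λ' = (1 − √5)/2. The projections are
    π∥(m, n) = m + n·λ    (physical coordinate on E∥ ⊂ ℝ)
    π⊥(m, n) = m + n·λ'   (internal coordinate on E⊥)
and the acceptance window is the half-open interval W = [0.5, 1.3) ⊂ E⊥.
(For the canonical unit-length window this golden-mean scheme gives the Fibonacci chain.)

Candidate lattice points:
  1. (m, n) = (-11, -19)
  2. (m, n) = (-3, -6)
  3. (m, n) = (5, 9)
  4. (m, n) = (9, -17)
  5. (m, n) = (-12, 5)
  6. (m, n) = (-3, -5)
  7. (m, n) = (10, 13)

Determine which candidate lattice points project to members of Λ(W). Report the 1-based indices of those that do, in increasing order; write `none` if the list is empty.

1, 2

λ' = (1−√5)/2 ≈ -0.61803.
[1] lift (-11,-19): star map gives 0.74265; window check 0.5 ≤ 0.74265 < 1.3 is true → IN Λ
[2] lift (-3,-6): star map gives 0.70820; window check 0.5 ≤ 0.70820 < 1.3 is true → IN Λ
[3] lift (5,9): star map gives -0.56231; window check 0.5 ≤ -0.56231 < 1.3 is false → out
[4] lift (9,-17): star map gives 19.50658; window check 0.5 ≤ 19.50658 < 1.3 is false → out
[5] lift (-12,5): star map gives -15.09017; window check 0.5 ≤ -15.09017 < 1.3 is false → out
[6] lift (-3,-5): star map gives 0.09017; window check 0.5 ≤ 0.09017 < 1.3 is false → out
[7] lift (10,13): star map gives 1.96556; window check 0.5 ≤ 1.96556 < 1.3 is false → out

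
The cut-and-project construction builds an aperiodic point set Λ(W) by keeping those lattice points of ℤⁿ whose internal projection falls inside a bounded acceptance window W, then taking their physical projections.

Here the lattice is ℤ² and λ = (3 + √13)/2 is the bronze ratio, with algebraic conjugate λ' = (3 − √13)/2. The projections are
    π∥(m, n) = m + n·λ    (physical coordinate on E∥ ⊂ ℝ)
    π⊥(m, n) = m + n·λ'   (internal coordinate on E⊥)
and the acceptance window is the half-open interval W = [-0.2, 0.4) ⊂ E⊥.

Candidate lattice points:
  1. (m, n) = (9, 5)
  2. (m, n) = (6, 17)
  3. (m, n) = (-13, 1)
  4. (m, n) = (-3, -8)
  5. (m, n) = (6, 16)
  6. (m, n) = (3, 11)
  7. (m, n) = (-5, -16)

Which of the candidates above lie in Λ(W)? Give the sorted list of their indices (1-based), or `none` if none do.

7

λ' = (3−√13)/2 ≈ -0.302776.
[1] lift (9,5): star map gives 7.486122; window check -0.2 ≤ 7.486122 < 0.4 is false → out
[2] lift (6,17): star map gives 0.852814; window check -0.2 ≤ 0.852814 < 0.4 is false → out
[3] lift (-13,1): star map gives -13.302776; window check -0.2 ≤ -13.302776 < 0.4 is false → out
[4] lift (-3,-8): star map gives -0.577795; window check -0.2 ≤ -0.577795 < 0.4 is false → out
[5] lift (6,16): star map gives 1.155590; window check -0.2 ≤ 1.155590 < 0.4 is false → out
[6] lift (3,11): star map gives -0.330532; window check -0.2 ≤ -0.330532 < 0.4 is false → out
[7] lift (-5,-16): star map gives -0.155590; window check -0.2 ≤ -0.155590 < 0.4 is true → IN Λ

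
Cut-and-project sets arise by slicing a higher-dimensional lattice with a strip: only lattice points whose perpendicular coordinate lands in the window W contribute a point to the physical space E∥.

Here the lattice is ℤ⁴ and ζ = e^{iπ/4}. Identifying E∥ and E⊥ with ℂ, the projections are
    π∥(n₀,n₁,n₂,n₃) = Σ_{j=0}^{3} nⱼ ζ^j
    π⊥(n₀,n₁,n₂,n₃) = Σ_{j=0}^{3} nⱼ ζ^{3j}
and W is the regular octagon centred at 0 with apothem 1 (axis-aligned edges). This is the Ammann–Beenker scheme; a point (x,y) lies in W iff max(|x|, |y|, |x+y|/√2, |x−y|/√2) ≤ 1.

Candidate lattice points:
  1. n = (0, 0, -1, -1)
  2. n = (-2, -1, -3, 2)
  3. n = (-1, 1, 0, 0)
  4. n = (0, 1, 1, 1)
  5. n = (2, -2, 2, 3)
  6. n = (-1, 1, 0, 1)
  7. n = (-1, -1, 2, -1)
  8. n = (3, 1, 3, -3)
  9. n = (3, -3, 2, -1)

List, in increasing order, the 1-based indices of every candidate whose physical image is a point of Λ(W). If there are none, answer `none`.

1, 4

π⊥(n) = n₀ + n₁ζ³ + n₂ζ⁶ + n₃ζ⁹ where ζ = e^{iπ/4}.
#1 (0, 0, -1, -1): internal (-0.707107, 0.292893); octagon support 0.707107 vs apothem 1 → ∈ W
#2 (-2, -1, -3, 2): internal (0.121320, 3.707107); octagon support 3.707107 vs apothem 1 → ∉ W
#3 (-1, 1, 0, 0): internal (-1.707107, 0.707107); octagon support 1.707107 vs apothem 1 → ∉ W
#4 (0, 1, 1, 1): internal (0.000000, 0.414214); octagon support 0.414214 vs apothem 1 → ∈ W
#5 (2, -2, 2, 3): internal (5.535534, -1.292893); octagon support 5.535534 vs apothem 1 → ∉ W
#6 (-1, 1, 0, 1): internal (-1.000000, 1.414214); octagon support 1.707107 vs apothem 1 → ∉ W
#7 (-1, -1, 2, -1): internal (-1.000000, -3.414214); octagon support 3.414214 vs apothem 1 → ∉ W
#8 (3, 1, 3, -3): internal (0.171573, -4.414214); octagon support 4.414214 vs apothem 1 → ∉ W
#9 (3, -3, 2, -1): internal (4.414214, -4.828427); octagon support 6.535534 vs apothem 1 → ∉ W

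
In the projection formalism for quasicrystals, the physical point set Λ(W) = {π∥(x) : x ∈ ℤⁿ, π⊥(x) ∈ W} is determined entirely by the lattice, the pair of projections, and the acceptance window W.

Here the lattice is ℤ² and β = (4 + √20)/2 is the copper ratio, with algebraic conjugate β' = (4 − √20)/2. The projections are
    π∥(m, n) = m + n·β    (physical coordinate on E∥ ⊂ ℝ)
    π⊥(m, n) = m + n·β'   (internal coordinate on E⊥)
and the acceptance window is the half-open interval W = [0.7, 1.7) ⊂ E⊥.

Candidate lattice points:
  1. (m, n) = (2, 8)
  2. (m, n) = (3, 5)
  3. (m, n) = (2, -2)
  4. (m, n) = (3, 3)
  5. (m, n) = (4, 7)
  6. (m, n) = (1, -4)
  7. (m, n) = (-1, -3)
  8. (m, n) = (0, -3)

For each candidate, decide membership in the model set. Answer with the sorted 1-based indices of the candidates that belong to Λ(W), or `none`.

Numerically β ≈ 4.236068 and β' = −1/β ≈ -0.236068.
#1 (2,8): internal coord 2 + (8)·β' = +0.111456; +0.111456 ∉ [0.7, 1.7) → out
#2 (3,5): internal coord 3 + (5)·β' = +1.819660; +1.819660 ∉ [0.7, 1.7) → out
#3 (2,-2): internal coord 2 + (-2)·β' = +2.472136; +2.472136 ∉ [0.7, 1.7) → out
#4 (3,3): internal coord 3 + (3)·β' = +2.291796; +2.291796 ∉ [0.7, 1.7) → out
#5 (4,7): internal coord 4 + (7)·β' = +2.347524; +2.347524 ∉ [0.7, 1.7) → out
#6 (1,-4): internal coord 1 + (-4)·β' = +1.944272; +1.944272 ∉ [0.7, 1.7) → out
#7 (-1,-3): internal coord -1 + (-3)·β' = -0.291796; -0.291796 ∉ [0.7, 1.7) → out
#8 (0,-3): internal coord 0 + (-3)·β' = +0.708204; +0.708204 ∈ [0.7, 1.7) → IN Λ

8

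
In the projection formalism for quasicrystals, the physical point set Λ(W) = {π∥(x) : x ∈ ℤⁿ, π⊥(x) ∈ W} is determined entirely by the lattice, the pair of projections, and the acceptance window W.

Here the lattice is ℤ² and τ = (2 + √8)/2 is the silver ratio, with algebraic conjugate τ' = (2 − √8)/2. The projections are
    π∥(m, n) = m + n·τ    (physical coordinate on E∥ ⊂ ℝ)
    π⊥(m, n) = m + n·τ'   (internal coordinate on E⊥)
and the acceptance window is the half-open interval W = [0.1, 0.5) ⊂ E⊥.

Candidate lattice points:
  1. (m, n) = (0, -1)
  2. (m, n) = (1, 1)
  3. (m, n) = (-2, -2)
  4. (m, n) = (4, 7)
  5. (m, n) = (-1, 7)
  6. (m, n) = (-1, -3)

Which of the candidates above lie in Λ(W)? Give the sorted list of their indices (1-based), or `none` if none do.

1, 6

Numerically τ ≈ 2.4142 and τ' = −1/τ ≈ -0.4142.
candidate 1: (m,n)=(0,-1) → π∥ = 0-1·τ ≈ -2.4142, π⊥ = 0-1·τ' ≈ 0.4142 ∈ [0.1, 0.5) ⇒ IN Λ
candidate 2: (m,n)=(1,1) → π∥ = 1+1·τ ≈ 3.4142, π⊥ = 1+1·τ' ≈ 0.5858 ∉ [0.1, 0.5) ⇒ out
candidate 3: (m,n)=(-2,-2) → π∥ = -2-2·τ ≈ -6.8284, π⊥ = -2-2·τ' ≈ -1.1716 ∉ [0.1, 0.5) ⇒ out
candidate 4: (m,n)=(4,7) → π∥ = 4+7·τ ≈ 20.8995, π⊥ = 4+7·τ' ≈ 1.1005 ∉ [0.1, 0.5) ⇒ out
candidate 5: (m,n)=(-1,7) → π∥ = -1+7·τ ≈ 15.8995, π⊥ = -1+7·τ' ≈ -3.8995 ∉ [0.1, 0.5) ⇒ out
candidate 6: (m,n)=(-1,-3) → π∥ = -1-3·τ ≈ -8.2426, π⊥ = -1-3·τ' ≈ 0.2426 ∈ [0.1, 0.5) ⇒ IN Λ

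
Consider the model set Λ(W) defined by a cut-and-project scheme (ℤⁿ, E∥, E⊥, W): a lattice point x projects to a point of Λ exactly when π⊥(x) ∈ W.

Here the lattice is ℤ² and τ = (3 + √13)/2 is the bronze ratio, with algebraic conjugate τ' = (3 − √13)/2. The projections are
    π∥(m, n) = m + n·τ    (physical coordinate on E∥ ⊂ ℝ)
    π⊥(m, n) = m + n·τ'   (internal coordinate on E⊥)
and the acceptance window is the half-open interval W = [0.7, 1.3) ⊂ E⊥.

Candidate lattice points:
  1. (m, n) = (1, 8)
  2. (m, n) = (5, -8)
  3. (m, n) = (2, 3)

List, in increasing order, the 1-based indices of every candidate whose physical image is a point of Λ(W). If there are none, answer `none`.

Compute τ' = (3−√13)/2 = -0.302776, so π⊥(m,n) = m -0.302776·n.
[1] lift (1,8): star map gives -1.422205; window check 0.7 ≤ -1.422205 < 1.3 is false → out
[2] lift (5,-8): star map gives 7.422205; window check 0.7 ≤ 7.422205 < 1.3 is false → out
[3] lift (2,3): star map gives 1.091673; window check 0.7 ≤ 1.091673 < 1.3 is true → IN Λ

3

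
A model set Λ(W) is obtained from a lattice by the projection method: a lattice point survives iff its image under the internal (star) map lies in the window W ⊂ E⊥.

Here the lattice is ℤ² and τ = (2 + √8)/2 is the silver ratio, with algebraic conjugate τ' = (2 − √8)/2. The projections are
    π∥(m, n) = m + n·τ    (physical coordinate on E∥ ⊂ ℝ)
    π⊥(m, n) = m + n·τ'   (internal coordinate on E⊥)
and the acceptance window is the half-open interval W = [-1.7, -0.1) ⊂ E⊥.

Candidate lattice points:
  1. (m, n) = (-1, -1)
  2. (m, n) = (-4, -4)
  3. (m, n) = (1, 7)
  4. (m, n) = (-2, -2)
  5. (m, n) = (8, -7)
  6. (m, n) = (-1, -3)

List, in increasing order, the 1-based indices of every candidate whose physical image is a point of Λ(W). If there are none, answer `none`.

1, 4

Numerically τ ≈ 2.414214 and τ' = −1/τ ≈ -0.414214.
candidate 1: (m,n)=(-1,-1) → π∥ = -1-1·τ ≈ -3.414214, π⊥ = -1-1·τ' ≈ -0.585786 ∈ [-1.7, -0.1) ⇒ IN Λ
candidate 2: (m,n)=(-4,-4) → π∥ = -4-4·τ ≈ -13.656854, π⊥ = -4-4·τ' ≈ -2.343146 ∉ [-1.7, -0.1) ⇒ out
candidate 3: (m,n)=(1,7) → π∥ = 1+7·τ ≈ 17.899495, π⊥ = 1+7·τ' ≈ -1.899495 ∉ [-1.7, -0.1) ⇒ out
candidate 4: (m,n)=(-2,-2) → π∥ = -2-2·τ ≈ -6.828427, π⊥ = -2-2·τ' ≈ -1.171573 ∈ [-1.7, -0.1) ⇒ IN Λ
candidate 5: (m,n)=(8,-7) → π∥ = 8-7·τ ≈ -8.899495, π⊥ = 8-7·τ' ≈ 10.899495 ∉ [-1.7, -0.1) ⇒ out
candidate 6: (m,n)=(-1,-3) → π∥ = -1-3·τ ≈ -8.242641, π⊥ = -1-3·τ' ≈ 0.242641 ∉ [-1.7, -0.1) ⇒ out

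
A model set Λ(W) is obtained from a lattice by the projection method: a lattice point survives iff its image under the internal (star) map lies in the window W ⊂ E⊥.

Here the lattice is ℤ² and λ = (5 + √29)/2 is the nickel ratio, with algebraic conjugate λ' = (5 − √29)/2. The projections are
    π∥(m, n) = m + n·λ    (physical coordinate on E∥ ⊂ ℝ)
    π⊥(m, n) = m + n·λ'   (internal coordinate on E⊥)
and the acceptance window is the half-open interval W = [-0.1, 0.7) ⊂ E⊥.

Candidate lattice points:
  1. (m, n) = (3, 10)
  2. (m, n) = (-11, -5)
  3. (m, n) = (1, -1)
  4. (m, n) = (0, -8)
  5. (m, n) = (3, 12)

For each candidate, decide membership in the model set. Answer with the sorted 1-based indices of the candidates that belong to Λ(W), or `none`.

Numerically λ ≈ 5.19258 and λ' = −1/λ ≈ -0.19258.
candidate 1: (m,n)=(3,10) → π∥ = 3+10·λ ≈ 54.92582, π⊥ = 3+10·λ' ≈ 1.07418 ∉ [-0.1, 0.7) ⇒ out
candidate 2: (m,n)=(-11,-5) → π∥ = -11-5·λ ≈ -36.96291, π⊥ = -11-5·λ' ≈ -10.03709 ∉ [-0.1, 0.7) ⇒ out
candidate 3: (m,n)=(1,-1) → π∥ = 1-1·λ ≈ -4.19258, π⊥ = 1-1·λ' ≈ 1.19258 ∉ [-0.1, 0.7) ⇒ out
candidate 4: (m,n)=(0,-8) → π∥ = 0-8·λ ≈ -41.54066, π⊥ = 0-8·λ' ≈ 1.54066 ∉ [-0.1, 0.7) ⇒ out
candidate 5: (m,n)=(3,12) → π∥ = 3+12·λ ≈ 65.31099, π⊥ = 3+12·λ' ≈ 0.68901 ∈ [-0.1, 0.7) ⇒ IN Λ

5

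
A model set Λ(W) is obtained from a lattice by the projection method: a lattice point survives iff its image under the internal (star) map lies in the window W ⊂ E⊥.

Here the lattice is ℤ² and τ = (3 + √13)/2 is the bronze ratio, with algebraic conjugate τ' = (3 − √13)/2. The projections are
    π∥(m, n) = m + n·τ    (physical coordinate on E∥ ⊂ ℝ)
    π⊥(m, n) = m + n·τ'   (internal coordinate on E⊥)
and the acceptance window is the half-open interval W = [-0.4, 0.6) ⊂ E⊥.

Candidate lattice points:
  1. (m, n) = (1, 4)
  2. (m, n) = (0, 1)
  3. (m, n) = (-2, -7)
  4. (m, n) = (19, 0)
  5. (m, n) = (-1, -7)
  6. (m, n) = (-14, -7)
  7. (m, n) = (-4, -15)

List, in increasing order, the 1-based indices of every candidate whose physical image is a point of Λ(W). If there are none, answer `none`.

1, 2, 3, 7

Numerically τ ≈ 3.30278 and τ' = −1/τ ≈ -0.30278.
[1] lift (1,4): star map gives -0.21110; window check -0.4 ≤ -0.21110 < 0.6 is true → IN Λ
[2] lift (0,1): star map gives -0.30278; window check -0.4 ≤ -0.30278 < 0.6 is true → IN Λ
[3] lift (-2,-7): star map gives 0.11943; window check -0.4 ≤ 0.11943 < 0.6 is true → IN Λ
[4] lift (19,0): star map gives 19.00000; window check -0.4 ≤ 19.00000 < 0.6 is false → out
[5] lift (-1,-7): star map gives 1.11943; window check -0.4 ≤ 1.11943 < 0.6 is false → out
[6] lift (-14,-7): star map gives -11.88057; window check -0.4 ≤ -11.88057 < 0.6 is false → out
[7] lift (-4,-15): star map gives 0.54163; window check -0.4 ≤ 0.54163 < 0.6 is true → IN Λ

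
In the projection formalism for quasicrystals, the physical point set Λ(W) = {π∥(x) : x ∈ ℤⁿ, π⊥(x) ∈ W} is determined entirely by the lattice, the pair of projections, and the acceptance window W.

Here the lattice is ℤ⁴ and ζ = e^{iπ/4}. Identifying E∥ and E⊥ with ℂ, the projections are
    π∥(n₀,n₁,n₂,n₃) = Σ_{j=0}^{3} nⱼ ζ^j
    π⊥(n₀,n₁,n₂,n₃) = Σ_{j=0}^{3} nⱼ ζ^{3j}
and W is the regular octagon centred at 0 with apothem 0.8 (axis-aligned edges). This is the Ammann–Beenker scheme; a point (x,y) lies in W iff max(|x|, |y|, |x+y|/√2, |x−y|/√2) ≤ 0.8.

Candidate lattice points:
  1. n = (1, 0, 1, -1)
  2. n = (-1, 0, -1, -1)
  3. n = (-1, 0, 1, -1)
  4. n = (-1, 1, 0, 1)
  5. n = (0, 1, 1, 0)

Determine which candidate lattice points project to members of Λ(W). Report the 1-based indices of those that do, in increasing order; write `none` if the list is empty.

5

With ζ = e^{iπ/4} the internal vectors are ζ^0,ζ^3,ζ^6,ζ^9.
candidate 1: n = (1, 0, 1, -1) → π⊥ ≈ (+0.29289, -1.70711); max(|x|,|y|,|x±y|/√2) = 1.70711 > 0.8 ⇒ ∉ W
candidate 2: n = (-1, 0, -1, -1) → π⊥ ≈ (-1.70711, +0.29289); max(|x|,|y|,|x±y|/√2) = 1.70711 > 0.8 ⇒ ∉ W
candidate 3: n = (-1, 0, 1, -1) → π⊥ ≈ (-1.70711, -1.70711); max(|x|,|y|,|x±y|/√2) = 2.41421 > 0.8 ⇒ ∉ W
candidate 4: n = (-1, 1, 0, 1) → π⊥ ≈ (-1.00000, +1.41421); max(|x|,|y|,|x±y|/√2) = 1.70711 > 0.8 ⇒ ∉ W
candidate 5: n = (0, 1, 1, 0) → π⊥ ≈ (-0.70711, -0.29289); max(|x|,|y|,|x±y|/√2) = 0.70711 ≤ 0.8 ⇒ ∈ W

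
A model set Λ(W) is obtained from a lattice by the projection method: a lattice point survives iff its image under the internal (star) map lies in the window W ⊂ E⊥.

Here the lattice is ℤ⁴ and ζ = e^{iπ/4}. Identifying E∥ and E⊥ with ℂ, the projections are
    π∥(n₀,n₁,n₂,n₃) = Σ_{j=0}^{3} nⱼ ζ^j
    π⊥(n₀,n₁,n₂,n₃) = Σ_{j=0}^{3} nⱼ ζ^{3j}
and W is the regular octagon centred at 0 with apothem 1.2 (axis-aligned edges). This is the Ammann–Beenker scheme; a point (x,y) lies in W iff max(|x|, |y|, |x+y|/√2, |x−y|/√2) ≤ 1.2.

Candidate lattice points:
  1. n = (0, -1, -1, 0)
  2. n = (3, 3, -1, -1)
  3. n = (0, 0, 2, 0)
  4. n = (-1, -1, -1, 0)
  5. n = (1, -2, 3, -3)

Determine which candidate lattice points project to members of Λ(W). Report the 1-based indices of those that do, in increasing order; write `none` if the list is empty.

Internal map: ζ^{3j} for j=0..3 gives (1,0), (−√2/2,√2/2), (0,−1), (√2/2,√2/2).
#1 (0, -1, -1, 0): internal (0.707107, 0.292893); octagon support 0.707107 vs apothem 1.2 → ∈ W
#2 (3, 3, -1, -1): internal (0.171573, 2.414214); octagon support 2.414214 vs apothem 1.2 → ∉ W
#3 (0, 0, 2, 0): internal (0.000000, -2.000000); octagon support 2.000000 vs apothem 1.2 → ∉ W
#4 (-1, -1, -1, 0): internal (-0.292893, 0.292893); octagon support 0.414214 vs apothem 1.2 → ∈ W
#5 (1, -2, 3, -3): internal (0.292893, -6.535534); octagon support 6.535534 vs apothem 1.2 → ∉ W

1, 4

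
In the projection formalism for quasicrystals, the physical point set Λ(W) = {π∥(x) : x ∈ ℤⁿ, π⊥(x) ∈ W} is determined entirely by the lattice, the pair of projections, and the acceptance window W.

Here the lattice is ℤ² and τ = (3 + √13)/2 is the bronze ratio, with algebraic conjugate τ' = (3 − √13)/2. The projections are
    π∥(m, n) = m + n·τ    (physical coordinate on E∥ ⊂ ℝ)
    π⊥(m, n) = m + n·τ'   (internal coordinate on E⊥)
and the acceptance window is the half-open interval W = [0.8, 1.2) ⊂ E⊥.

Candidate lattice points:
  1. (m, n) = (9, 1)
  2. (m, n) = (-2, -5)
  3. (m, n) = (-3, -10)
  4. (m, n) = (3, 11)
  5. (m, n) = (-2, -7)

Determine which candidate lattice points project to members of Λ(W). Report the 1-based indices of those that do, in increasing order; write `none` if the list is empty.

Numerically τ ≈ 3.30278 and τ' = −1/τ ≈ -0.30278.
[1] lift (9,1): star map gives 8.69722; window check 0.8 ≤ 8.69722 < 1.2 is false → out
[2] lift (-2,-5): star map gives -0.48612; window check 0.8 ≤ -0.48612 < 1.2 is false → out
[3] lift (-3,-10): star map gives 0.02776; window check 0.8 ≤ 0.02776 < 1.2 is false → out
[4] lift (3,11): star map gives -0.33053; window check 0.8 ≤ -0.33053 < 1.2 is false → out
[5] lift (-2,-7): star map gives 0.11943; window check 0.8 ≤ 0.11943 < 1.2 is false → out

none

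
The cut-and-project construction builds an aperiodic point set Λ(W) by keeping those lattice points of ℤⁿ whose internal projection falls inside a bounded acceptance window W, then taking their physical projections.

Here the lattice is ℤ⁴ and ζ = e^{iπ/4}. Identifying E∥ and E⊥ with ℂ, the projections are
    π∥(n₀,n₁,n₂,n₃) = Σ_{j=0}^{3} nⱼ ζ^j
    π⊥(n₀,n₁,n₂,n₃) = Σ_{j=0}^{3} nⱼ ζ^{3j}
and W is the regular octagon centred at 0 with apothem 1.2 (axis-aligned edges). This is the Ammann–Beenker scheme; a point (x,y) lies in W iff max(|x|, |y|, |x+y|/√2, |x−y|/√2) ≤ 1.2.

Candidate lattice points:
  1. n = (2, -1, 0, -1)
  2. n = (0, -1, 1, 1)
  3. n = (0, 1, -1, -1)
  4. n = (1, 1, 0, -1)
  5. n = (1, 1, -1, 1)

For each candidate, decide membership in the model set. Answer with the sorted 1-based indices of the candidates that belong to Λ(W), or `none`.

4

π⊥(n) = n₀ + n₁ζ³ + n₂ζ⁶ + n₃ζ⁹ where ζ = e^{iπ/4}.
candidate 1: n = (2, -1, 0, -1) → π⊥ ≈ (+2.000000, -1.414214); max(|x|,|y|,|x±y|/√2) = 2.414214 > 1.2 ⇒ ∉ W
candidate 2: n = (0, -1, 1, 1) → π⊥ ≈ (+1.414214, -1.000000); max(|x|,|y|,|x±y|/√2) = 1.707107 > 1.2 ⇒ ∉ W
candidate 3: n = (0, 1, -1, -1) → π⊥ ≈ (-1.414214, +1.000000); max(|x|,|y|,|x±y|/√2) = 1.707107 > 1.2 ⇒ ∉ W
candidate 4: n = (1, 1, 0, -1) → π⊥ ≈ (-0.414214, +0.000000); max(|x|,|y|,|x±y|/√2) = 0.414214 ≤ 1.2 ⇒ ∈ W
candidate 5: n = (1, 1, -1, 1) → π⊥ ≈ (+1.000000, +2.414214); max(|x|,|y|,|x±y|/√2) = 2.414214 > 1.2 ⇒ ∉ W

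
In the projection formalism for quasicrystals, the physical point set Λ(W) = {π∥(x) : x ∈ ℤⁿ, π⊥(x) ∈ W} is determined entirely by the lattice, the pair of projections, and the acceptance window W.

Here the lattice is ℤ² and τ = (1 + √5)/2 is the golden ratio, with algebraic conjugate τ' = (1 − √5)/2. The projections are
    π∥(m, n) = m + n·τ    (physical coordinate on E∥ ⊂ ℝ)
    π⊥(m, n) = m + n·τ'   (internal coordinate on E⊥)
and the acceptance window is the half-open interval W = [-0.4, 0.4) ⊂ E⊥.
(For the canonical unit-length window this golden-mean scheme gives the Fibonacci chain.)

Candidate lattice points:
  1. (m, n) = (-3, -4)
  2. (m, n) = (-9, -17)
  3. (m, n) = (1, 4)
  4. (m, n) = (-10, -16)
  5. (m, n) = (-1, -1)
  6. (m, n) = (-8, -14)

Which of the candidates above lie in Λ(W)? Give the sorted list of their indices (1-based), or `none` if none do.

4, 5

τ' = (1−√5)/2 ≈ -0.61803.
candidate 1: (m,n)=(-3,-4) → π∥ = -3-4·τ ≈ -9.47214, π⊥ = -3-4·τ' ≈ -0.52786 ∉ [-0.4, 0.4) ⇒ out
candidate 2: (m,n)=(-9,-17) → π∥ = -9-17·τ ≈ -36.50658, π⊥ = -9-17·τ' ≈ 1.50658 ∉ [-0.4, 0.4) ⇒ out
candidate 3: (m,n)=(1,4) → π∥ = 1+4·τ ≈ 7.47214, π⊥ = 1+4·τ' ≈ -1.47214 ∉ [-0.4, 0.4) ⇒ out
candidate 4: (m,n)=(-10,-16) → π∥ = -10-16·τ ≈ -35.88854, π⊥ = -10-16·τ' ≈ -0.11146 ∈ [-0.4, 0.4) ⇒ IN Λ
candidate 5: (m,n)=(-1,-1) → π∥ = -1-1·τ ≈ -2.61803, π⊥ = -1-1·τ' ≈ -0.38197 ∈ [-0.4, 0.4) ⇒ IN Λ
candidate 6: (m,n)=(-8,-14) → π∥ = -8-14·τ ≈ -30.65248, π⊥ = -8-14·τ' ≈ 0.65248 ∉ [-0.4, 0.4) ⇒ out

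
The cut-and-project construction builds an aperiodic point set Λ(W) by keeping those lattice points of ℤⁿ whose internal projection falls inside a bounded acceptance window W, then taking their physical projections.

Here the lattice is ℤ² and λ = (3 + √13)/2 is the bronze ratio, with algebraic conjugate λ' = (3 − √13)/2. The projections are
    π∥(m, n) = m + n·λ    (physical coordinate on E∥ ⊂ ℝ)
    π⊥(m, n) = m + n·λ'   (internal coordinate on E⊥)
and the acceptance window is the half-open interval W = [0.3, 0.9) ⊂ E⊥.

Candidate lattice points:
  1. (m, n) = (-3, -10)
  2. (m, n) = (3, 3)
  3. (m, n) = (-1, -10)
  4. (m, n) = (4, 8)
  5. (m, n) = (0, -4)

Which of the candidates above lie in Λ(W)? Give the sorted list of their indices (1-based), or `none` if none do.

Compute λ' = (3−√13)/2 = -0.30278, so π⊥(m,n) = m -0.30278·n.
candidate 1: (m,n)=(-3,-10) → π∥ = -3-10·λ ≈ -36.02776, π⊥ = -3-10·λ' ≈ 0.02776 ∉ [0.3, 0.9) ⇒ out
candidate 2: (m,n)=(3,3) → π∥ = 3+3·λ ≈ 12.90833, π⊥ = 3+3·λ' ≈ 2.09167 ∉ [0.3, 0.9) ⇒ out
candidate 3: (m,n)=(-1,-10) → π∥ = -1-10·λ ≈ -34.02776, π⊥ = -1-10·λ' ≈ 2.02776 ∉ [0.3, 0.9) ⇒ out
candidate 4: (m,n)=(4,8) → π∥ = 4+8·λ ≈ 30.42221, π⊥ = 4+8·λ' ≈ 1.57779 ∉ [0.3, 0.9) ⇒ out
candidate 5: (m,n)=(0,-4) → π∥ = 0-4·λ ≈ -13.21110, π⊥ = 0-4·λ' ≈ 1.21110 ∉ [0.3, 0.9) ⇒ out

none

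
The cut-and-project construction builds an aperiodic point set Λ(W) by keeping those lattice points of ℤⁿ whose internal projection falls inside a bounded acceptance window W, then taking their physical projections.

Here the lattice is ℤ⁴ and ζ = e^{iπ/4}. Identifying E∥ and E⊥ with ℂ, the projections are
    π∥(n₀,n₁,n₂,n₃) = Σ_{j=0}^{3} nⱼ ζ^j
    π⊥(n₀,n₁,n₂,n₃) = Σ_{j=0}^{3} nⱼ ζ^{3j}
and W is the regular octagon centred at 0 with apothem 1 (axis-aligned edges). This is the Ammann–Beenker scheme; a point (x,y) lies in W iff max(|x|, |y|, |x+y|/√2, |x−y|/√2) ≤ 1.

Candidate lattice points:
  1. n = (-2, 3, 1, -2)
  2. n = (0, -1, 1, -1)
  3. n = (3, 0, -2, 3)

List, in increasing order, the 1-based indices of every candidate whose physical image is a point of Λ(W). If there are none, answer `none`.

Internal map: ζ^{3j} for j=0..3 gives (1,0), (−√2/2,√2/2), (0,−1), (√2/2,√2/2).
#1 (-2, 3, 1, -2): internal (-5.535534, -0.292893); octagon support 5.535534 vs apothem 1 → ∉ W
#2 (0, -1, 1, -1): internal (0.000000, -2.414214); octagon support 2.414214 vs apothem 1 → ∉ W
#3 (3, 0, -2, 3): internal (5.121320, 4.121320); octagon support 6.535534 vs apothem 1 → ∉ W

none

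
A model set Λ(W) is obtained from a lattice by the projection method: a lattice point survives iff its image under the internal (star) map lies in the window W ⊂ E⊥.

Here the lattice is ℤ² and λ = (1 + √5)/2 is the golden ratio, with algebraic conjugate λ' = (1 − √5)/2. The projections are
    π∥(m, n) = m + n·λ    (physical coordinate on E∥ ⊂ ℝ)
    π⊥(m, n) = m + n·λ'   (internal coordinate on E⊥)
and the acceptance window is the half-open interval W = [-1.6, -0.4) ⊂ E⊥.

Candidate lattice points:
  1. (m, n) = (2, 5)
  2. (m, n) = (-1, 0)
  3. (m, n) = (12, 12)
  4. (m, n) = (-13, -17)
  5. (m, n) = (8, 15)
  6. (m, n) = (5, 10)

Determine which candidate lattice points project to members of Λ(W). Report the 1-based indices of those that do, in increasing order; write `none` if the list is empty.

1, 2, 5, 6

Compute λ' = (1−√5)/2 = -0.618034, so π⊥(m,n) = m -0.618034·n.
#1 (2,5): internal coord 2 + (5)·λ' = -1.090170; -1.090170 ∈ [-1.6, -0.4) → IN Λ
#2 (-1,0): internal coord -1 + (0)·λ' = -1.000000; -1.000000 ∈ [-1.6, -0.4) → IN Λ
#3 (12,12): internal coord 12 + (12)·λ' = +4.583592; +4.583592 ∉ [-1.6, -0.4) → out
#4 (-13,-17): internal coord -13 + (-17)·λ' = -2.493422; -2.493422 ∉ [-1.6, -0.4) → out
#5 (8,15): internal coord 8 + (15)·λ' = -1.270510; -1.270510 ∈ [-1.6, -0.4) → IN Λ
#6 (5,10): internal coord 5 + (10)·λ' = -1.180340; -1.180340 ∈ [-1.6, -0.4) → IN Λ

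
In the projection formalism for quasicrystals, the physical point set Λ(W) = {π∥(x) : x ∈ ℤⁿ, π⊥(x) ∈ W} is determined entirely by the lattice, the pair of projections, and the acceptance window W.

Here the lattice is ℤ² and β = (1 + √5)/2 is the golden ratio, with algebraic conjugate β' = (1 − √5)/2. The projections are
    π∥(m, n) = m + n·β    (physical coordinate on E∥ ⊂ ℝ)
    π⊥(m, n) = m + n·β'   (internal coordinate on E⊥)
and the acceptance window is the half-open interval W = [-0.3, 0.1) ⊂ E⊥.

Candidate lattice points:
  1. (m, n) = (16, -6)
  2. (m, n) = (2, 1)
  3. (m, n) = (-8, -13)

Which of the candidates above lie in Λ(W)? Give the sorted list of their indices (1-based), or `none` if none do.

3

β' = (1−√5)/2 ≈ -0.61803.
[1] lift (16,-6): star map gives 19.70820; window check -0.3 ≤ 19.70820 < 0.1 is false → out
[2] lift (2,1): star map gives 1.38197; window check -0.3 ≤ 1.38197 < 0.1 is false → out
[3] lift (-8,-13): star map gives 0.03444; window check -0.3 ≤ 0.03444 < 0.1 is true → IN Λ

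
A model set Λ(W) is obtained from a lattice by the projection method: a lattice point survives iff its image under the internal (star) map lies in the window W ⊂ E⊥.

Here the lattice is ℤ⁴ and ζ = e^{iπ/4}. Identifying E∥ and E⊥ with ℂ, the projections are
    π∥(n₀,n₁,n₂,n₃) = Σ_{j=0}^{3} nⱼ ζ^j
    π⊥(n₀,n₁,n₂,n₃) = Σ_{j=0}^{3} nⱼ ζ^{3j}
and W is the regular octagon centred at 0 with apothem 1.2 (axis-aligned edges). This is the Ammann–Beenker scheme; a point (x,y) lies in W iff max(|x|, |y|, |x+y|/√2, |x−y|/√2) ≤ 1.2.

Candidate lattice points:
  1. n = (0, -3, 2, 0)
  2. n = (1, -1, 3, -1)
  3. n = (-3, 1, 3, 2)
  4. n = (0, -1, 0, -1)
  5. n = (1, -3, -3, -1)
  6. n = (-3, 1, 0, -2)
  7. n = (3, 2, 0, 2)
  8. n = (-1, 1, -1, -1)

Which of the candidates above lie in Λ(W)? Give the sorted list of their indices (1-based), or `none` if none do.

none

π⊥(n) = n₀ + n₁ζ³ + n₂ζ⁶ + n₃ζ⁹ where ζ = e^{iπ/4}.
candidate 1: n = (0, -3, 2, 0) → π⊥ ≈ (+2.121320, -4.121320); max(|x|,|y|,|x±y|/√2) = 4.414214 > 1.2 ⇒ ∉ W
candidate 2: n = (1, -1, 3, -1) → π⊥ ≈ (+1.000000, -4.414214); max(|x|,|y|,|x±y|/√2) = 4.414214 > 1.2 ⇒ ∉ W
candidate 3: n = (-3, 1, 3, 2) → π⊥ ≈ (-2.292893, -0.878680); max(|x|,|y|,|x±y|/√2) = 2.292893 > 1.2 ⇒ ∉ W
candidate 4: n = (0, -1, 0, -1) → π⊥ ≈ (+0.000000, -1.414214); max(|x|,|y|,|x±y|/√2) = 1.414214 > 1.2 ⇒ ∉ W
candidate 5: n = (1, -3, -3, -1) → π⊥ ≈ (+2.414214, +0.171573); max(|x|,|y|,|x±y|/√2) = 2.414214 > 1.2 ⇒ ∉ W
candidate 6: n = (-3, 1, 0, -2) → π⊥ ≈ (-5.121320, -0.707107); max(|x|,|y|,|x±y|/√2) = 5.121320 > 1.2 ⇒ ∉ W
candidate 7: n = (3, 2, 0, 2) → π⊥ ≈ (+3.000000, +2.828427); max(|x|,|y|,|x±y|/√2) = 4.121320 > 1.2 ⇒ ∉ W
candidate 8: n = (-1, 1, -1, -1) → π⊥ ≈ (-2.414214, +1.000000); max(|x|,|y|,|x±y|/√2) = 2.414214 > 1.2 ⇒ ∉ W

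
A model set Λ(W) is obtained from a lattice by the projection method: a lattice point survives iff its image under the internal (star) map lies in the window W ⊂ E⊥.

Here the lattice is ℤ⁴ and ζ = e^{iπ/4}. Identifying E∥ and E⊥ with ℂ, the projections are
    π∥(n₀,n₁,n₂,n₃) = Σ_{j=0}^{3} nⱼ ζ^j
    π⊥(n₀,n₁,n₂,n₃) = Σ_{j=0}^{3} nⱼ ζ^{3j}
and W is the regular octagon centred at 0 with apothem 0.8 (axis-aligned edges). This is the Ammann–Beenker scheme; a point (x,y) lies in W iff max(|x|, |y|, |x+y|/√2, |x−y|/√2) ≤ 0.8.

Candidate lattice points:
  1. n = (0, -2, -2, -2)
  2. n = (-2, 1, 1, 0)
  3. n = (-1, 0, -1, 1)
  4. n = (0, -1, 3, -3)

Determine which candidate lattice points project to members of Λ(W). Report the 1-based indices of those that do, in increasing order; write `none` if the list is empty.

none

With ζ = e^{iπ/4} the internal vectors are ζ^0,ζ^3,ζ^6,ζ^9.
#1 (0, -2, -2, -2): internal (0.0000, -0.8284); octagon support 0.8284 vs apothem 0.8 → ∉ W
#2 (-2, 1, 1, 0): internal (-2.7071, -0.2929); octagon support 2.7071 vs apothem 0.8 → ∉ W
#3 (-1, 0, -1, 1): internal (-0.2929, 1.7071); octagon support 1.7071 vs apothem 0.8 → ∉ W
#4 (0, -1, 3, -3): internal (-1.4142, -5.8284); octagon support 5.8284 vs apothem 0.8 → ∉ W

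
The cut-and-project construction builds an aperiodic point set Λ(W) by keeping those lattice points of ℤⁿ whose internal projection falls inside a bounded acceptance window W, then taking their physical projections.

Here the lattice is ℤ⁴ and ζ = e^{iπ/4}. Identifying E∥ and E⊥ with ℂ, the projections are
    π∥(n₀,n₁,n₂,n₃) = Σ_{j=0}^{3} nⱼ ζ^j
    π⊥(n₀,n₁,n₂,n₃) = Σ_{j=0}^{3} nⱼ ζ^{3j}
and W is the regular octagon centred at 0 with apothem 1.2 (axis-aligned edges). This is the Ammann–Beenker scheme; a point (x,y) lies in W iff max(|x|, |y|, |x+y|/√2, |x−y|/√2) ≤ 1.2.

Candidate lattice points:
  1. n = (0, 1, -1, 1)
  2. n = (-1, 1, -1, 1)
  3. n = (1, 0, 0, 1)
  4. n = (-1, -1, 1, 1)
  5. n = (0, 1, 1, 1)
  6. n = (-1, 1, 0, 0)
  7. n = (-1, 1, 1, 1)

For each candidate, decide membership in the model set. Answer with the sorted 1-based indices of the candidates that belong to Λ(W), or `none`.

Internal map: ζ^{3j} for j=0..3 gives (1,0), (−√2/2,√2/2), (0,−1), (√2/2,√2/2).
#1 (0, 1, -1, 1): internal (0.0000, 2.4142); octagon support 2.4142 vs apothem 1.2 → ∉ W
#2 (-1, 1, -1, 1): internal (-1.0000, 2.4142); octagon support 2.4142 vs apothem 1.2 → ∉ W
#3 (1, 0, 0, 1): internal (1.7071, 0.7071); octagon support 1.7071 vs apothem 1.2 → ∉ W
#4 (-1, -1, 1, 1): internal (0.4142, -1.0000); octagon support 1.0000 vs apothem 1.2 → ∈ W
#5 (0, 1, 1, 1): internal (0.0000, 0.4142); octagon support 0.4142 vs apothem 1.2 → ∈ W
#6 (-1, 1, 0, 0): internal (-1.7071, 0.7071); octagon support 1.7071 vs apothem 1.2 → ∉ W
#7 (-1, 1, 1, 1): internal (-1.0000, 0.4142); octagon support 1.0000 vs apothem 1.2 → ∈ W

4, 5, 7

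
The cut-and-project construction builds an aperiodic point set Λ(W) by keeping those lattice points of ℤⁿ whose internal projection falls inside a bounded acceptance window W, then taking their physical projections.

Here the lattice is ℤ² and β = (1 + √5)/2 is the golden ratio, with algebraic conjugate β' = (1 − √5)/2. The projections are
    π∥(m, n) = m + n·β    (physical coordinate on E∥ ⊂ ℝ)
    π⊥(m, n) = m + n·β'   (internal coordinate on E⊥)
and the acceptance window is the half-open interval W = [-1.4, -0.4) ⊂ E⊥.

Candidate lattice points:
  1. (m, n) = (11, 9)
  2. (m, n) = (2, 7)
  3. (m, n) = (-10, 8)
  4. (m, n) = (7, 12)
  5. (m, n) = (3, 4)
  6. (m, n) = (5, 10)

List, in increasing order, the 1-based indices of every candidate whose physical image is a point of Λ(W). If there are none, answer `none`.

4, 6

Compute β' = (1−√5)/2 = -0.61803, so π⊥(m,n) = m -0.61803·n.
#1 (11,9): internal coord 11 + (9)·β' = +5.43769; +5.43769 ∉ [-1.4, -0.4) → out
#2 (2,7): internal coord 2 + (7)·β' = -2.32624; -2.32624 ∉ [-1.4, -0.4) → out
#3 (-10,8): internal coord -10 + (8)·β' = -14.94427; -14.94427 ∉ [-1.4, -0.4) → out
#4 (7,12): internal coord 7 + (12)·β' = -0.41641; -0.41641 ∈ [-1.4, -0.4) → IN Λ
#5 (3,4): internal coord 3 + (4)·β' = +0.52786; +0.52786 ∉ [-1.4, -0.4) → out
#6 (5,10): internal coord 5 + (10)·β' = -1.18034; -1.18034 ∈ [-1.4, -0.4) → IN Λ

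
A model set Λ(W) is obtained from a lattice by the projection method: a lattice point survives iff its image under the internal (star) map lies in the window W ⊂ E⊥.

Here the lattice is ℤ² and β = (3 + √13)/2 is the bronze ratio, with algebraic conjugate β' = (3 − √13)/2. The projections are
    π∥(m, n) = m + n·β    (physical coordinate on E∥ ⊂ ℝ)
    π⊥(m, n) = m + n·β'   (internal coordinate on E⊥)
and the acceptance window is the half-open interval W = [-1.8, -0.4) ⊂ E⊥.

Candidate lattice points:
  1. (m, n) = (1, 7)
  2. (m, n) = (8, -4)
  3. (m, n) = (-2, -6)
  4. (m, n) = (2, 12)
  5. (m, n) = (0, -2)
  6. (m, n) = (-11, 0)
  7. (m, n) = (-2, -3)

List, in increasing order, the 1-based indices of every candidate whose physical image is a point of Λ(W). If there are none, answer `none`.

Numerically β ≈ 3.302776 and β' = −1/β ≈ -0.302776.
candidate 1: (m,n)=(1,7) → π∥ = 1+7·β ≈ 24.119429, π⊥ = 1+7·β' ≈ -1.119429 ∈ [-1.8, -0.4) ⇒ IN Λ
candidate 2: (m,n)=(8,-4) → π∥ = 8-4·β ≈ -5.211103, π⊥ = 8-4·β' ≈ 9.211103 ∉ [-1.8, -0.4) ⇒ out
candidate 3: (m,n)=(-2,-6) → π∥ = -2-6·β ≈ -21.816654, π⊥ = -2-6·β' ≈ -0.183346 ∉ [-1.8, -0.4) ⇒ out
candidate 4: (m,n)=(2,12) → π∥ = 2+12·β ≈ 41.633308, π⊥ = 2+12·β' ≈ -1.633308 ∈ [-1.8, -0.4) ⇒ IN Λ
candidate 5: (m,n)=(0,-2) → π∥ = 0-2·β ≈ -6.605551, π⊥ = 0-2·β' ≈ 0.605551 ∉ [-1.8, -0.4) ⇒ out
candidate 6: (m,n)=(-11,0) → π∥ = -11+0·β ≈ -11.000000, π⊥ = -11+0·β' ≈ -11.000000 ∉ [-1.8, -0.4) ⇒ out
candidate 7: (m,n)=(-2,-3) → π∥ = -2-3·β ≈ -11.908327, π⊥ = -2-3·β' ≈ -1.091673 ∈ [-1.8, -0.4) ⇒ IN Λ

1, 4, 7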